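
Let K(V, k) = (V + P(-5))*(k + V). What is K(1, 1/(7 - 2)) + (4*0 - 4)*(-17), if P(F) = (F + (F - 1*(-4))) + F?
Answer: 56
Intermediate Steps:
P(F) = 4 + 3*F (P(F) = (F + (F + 4)) + F = (F + (4 + F)) + F = (4 + 2*F) + F = 4 + 3*F)
K(V, k) = (-11 + V)*(V + k) (K(V, k) = (V + (4 + 3*(-5)))*(k + V) = (V + (4 - 15))*(V + k) = (V - 11)*(V + k) = (-11 + V)*(V + k))
K(1, 1/(7 - 2)) + (4*0 - 4)*(-17) = (1² - 11*1 - 11/(7 - 2) + 1/(7 - 2)) + (4*0 - 4)*(-17) = (1 - 11 - 11/5 + 1/5) + (0 - 4)*(-17) = (1 - 11 - 11*⅕ + 1*(⅕)) - 4*(-17) = (1 - 11 - 11/5 + ⅕) + 68 = -12 + 68 = 56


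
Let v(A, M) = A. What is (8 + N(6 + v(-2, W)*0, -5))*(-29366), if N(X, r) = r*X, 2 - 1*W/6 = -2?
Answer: 646052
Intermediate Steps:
W = 24 (W = 12 - 6*(-2) = 12 + 12 = 24)
N(X, r) = X*r
(8 + N(6 + v(-2, W)*0, -5))*(-29366) = (8 + (6 - 2*0)*(-5))*(-29366) = (8 + (6 + 0)*(-5))*(-29366) = (8 + 6*(-5))*(-29366) = (8 - 30)*(-29366) = -22*(-29366) = 646052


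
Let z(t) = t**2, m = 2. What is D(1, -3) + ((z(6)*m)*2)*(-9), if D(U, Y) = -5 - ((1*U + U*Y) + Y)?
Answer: -1296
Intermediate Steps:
D(U, Y) = -5 - U - Y - U*Y (D(U, Y) = -5 - ((U + U*Y) + Y) = -5 - (U + Y + U*Y) = -5 + (-U - Y - U*Y) = -5 - U - Y - U*Y)
D(1, -3) + ((z(6)*m)*2)*(-9) = (-5 - 1*1 - 1*(-3) - 1*1*(-3)) + ((6**2*2)*2)*(-9) = (-5 - 1 + 3 + 3) + ((36*2)*2)*(-9) = 0 + (72*2)*(-9) = 0 + 144*(-9) = 0 - 1296 = -1296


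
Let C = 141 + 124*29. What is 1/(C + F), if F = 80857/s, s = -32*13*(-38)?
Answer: 15808/59155353 ≈ 0.00026723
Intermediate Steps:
s = 15808 (s = -416*(-38) = 15808)
F = 80857/15808 ≈ 5.1149
C = 3737 (C = 141 + 3596 = 3737)
1/(C + F) = 1/(3737 + 80857/15808) = 1/(59155353/15808) = 15808/59155353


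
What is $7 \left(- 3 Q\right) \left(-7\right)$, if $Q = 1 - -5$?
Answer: $882$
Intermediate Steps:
$Q = 6$ ($Q = 1 + 5 = 6$)
$7 \left(- 3 Q\right) \left(-7\right) = 7 \left(\left(-3\right) 6\right) \left(-7\right) = 7 \left(-18\right) \left(-7\right) = \left(-126\right) \left(-7\right) = 882$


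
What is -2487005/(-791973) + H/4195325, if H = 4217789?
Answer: 13774169259322/3322584126225 ≈ 4.1456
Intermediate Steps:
-2487005/(-791973) + H/4195325 = -2487005/(-791973) + 4217789/4195325 = -2487005*(-1/791973) + 4217789*(1/4195325) = 2487005/791973 + 4217789/4195325 = 13774169259322/3322584126225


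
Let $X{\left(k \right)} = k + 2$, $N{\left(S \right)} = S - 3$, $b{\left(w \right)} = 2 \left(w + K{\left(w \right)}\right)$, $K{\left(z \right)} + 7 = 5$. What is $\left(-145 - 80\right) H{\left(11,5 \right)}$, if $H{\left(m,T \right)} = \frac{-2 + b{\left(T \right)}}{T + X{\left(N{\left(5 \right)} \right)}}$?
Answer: $-100$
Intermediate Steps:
$K{\left(z \right)} = -2$ ($K{\left(z \right)} = -7 + 5 = -2$)
$b{\left(w \right)} = -4 + 2 w$ ($b{\left(w \right)} = 2 \left(w - 2\right) = 2 \left(-2 + w\right) = -4 + 2 w$)
$N{\left(S \right)} = -3 + S$
$X{\left(k \right)} = 2 + k$
$H{\left(m,T \right)} = \frac{-6 + 2 T}{4 + T}$ ($H{\left(m,T \right)} = \frac{-2 + \left(-4 + 2 T\right)}{T + \left(2 + \left(-3 + 5\right)\right)} = \frac{-6 + 2 T}{T + \left(2 + 2\right)} = \frac{-6 + 2 T}{T + 4} = \frac{-6 + 2 T}{4 + T}$)
$\left(-145 - 80\right) H{\left(11,5 \right)} = \left(-145 - 80\right) \frac{2 \left(-3 + 5\right)}{4 + 5} = - 225 \cdot 2 \cdot \frac{1}{9} \cdot 2 = \left(-225\right) \frac{4}{9} = -100$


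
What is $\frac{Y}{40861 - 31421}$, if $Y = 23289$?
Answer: $\frac{23289}{9440} \approx 2.4671$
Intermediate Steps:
$\frac{Y}{40861 - 31421} = \frac{23289}{40861 - 31421} = \frac{23289}{9440}$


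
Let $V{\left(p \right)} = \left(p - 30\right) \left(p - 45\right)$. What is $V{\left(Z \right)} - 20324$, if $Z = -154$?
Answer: $16292$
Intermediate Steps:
$V{\left(p \right)} = \left(-45 + p\right) \left(-30 + p\right)$ ($V{\left(p \right)} = \left(-30 + p\right) \left(-45 + p\right) = \left(-45 + p\right) \left(-30 + p\right)$)
$V{\left(Z \right)} - 20324 = \left(1350 + \left(-154\right)^{2} - -11550\right) - 20324 = \left(1350 + 23716 + 11550\right) - 20324 = 36616 - 20324 = 16292$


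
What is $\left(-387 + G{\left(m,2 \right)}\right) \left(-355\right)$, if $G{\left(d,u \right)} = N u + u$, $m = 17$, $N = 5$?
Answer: $133125$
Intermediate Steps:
$G{\left(d,u \right)} = 6 u$ ($G{\left(d,u \right)} = 5 u + u = 6 u$)
$\left(-387 + G{\left(m,2 \right)}\right) \left(-355\right) = \left(-387 + 6 \cdot 2\right) \left(-355\right) = \left(-387 + 12\right) \left(-355\right) = \left(-375\right) \left(-355\right) = 133125$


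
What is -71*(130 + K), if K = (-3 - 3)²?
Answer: -11786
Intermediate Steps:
K = 36 (K = (-6)² = 36)
-71*(130 + K) = -71*(130 + 36) = -71*166 = -11786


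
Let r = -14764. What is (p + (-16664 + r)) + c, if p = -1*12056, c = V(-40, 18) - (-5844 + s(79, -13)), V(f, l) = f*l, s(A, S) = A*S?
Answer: -37333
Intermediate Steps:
c = 6151 (c = -40*18 - (-5844 + 79*(-13)) = -720 - (-5844 - 1027) = -720 - 1*(-6871) = -720 + 6871 = 6151)
p = -12056
(p + (-16664 + r)) + c = (-12056 + (-16664 - 14764)) + 6151 = (-12056 - 31428) + 6151 = -43484 + 6151 = -37333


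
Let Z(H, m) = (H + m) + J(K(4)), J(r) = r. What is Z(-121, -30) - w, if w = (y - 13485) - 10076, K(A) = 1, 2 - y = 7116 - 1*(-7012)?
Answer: 37537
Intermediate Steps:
y = -14126 (y = 2 - (7116 - 1*(-7012)) = 2 - (7116 + 7012) = 2 - 1*14128 = 2 - 14128 = -14126)
w = -37687 (w = (-14126 - 13485) - 10076 = -27611 - 10076 = -37687)
Z(H, m) = 1 + H + m (Z(H, m) = (H + m) + 1 = 1 + H + m)
Z(-121, -30) - w = (1 - 121 - 30) - 1*(-37687) = -150 + 37687 = 37537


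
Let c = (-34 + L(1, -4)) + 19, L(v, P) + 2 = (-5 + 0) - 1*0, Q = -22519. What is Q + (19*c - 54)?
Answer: -22991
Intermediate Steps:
L(v, P) = -7 (L(v, P) = -2 + ((-5 + 0) - 1*0) = -2 + (-5 + 0) = -2 - 5 = -7)
c = -22 (c = (-34 - 7) + 19 = -41 + 19 = -22)
Q + (19*c - 54) = -22519 + (19*(-22) - 54) = -22519 + (-418 - 54) = -22519 - 472 = -22991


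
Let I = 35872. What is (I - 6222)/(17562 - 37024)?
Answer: -14825/9731 ≈ -1.5235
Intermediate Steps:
(I - 6222)/(17562 - 37024) = (35872 - 6222)/(17562 - 37024) = 29650/(-19462) = 29650*(-1/19462) = -14825/9731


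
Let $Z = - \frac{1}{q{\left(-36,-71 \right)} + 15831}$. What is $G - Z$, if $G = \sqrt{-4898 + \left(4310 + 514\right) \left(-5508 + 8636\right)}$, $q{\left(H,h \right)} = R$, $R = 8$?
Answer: $\frac{1}{15839} + \sqrt{15084574} \approx 3883.9$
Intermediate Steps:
$q{\left(H,h \right)} = 8$
$Z = - \frac{1}{15839}$ ($Z = - \frac{1}{8 + 15831} = - \frac{1}{15839} \approx -6.3135 \cdot 10^{-5}$)
$G = \sqrt{15084574}$ ($G = \sqrt{-4898 + 4824 \cdot 3128} = \sqrt{-4898 + 15089472} = \sqrt{15084574} \approx 3883.9$)
$G - Z = \sqrt{15084574} - - \frac{1}{15839} = \sqrt{15084574} + \frac{1}{15839} = \frac{1}{15839} + \sqrt{15084574}$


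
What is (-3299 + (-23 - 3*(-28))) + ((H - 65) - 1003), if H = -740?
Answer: -5046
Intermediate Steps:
(-3299 + (-23 - 3*(-28))) + ((H - 65) - 1003) = (-3299 + (-23 - 3*(-28))) + ((-740 - 65) - 1003) = (-3299 + (-23 + 84)) + (-805 - 1003) = (-3299 + 61) - 1808 = -3238 - 1808 = -5046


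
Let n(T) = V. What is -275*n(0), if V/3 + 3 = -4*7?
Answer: 25575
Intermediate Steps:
V = -93 (V = -9 + 3*(-4*7) = -9 + 3*(-28) = -9 - 84 = -93)
n(T) = -93
-275*n(0) = -275*(-93) = 25575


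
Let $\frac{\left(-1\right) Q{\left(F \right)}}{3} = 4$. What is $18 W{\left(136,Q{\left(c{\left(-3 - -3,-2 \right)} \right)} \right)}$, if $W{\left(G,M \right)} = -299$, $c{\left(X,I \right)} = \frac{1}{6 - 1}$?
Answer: $-5382$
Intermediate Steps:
$c{\left(X,I \right)} = \frac{1}{5}$
$Q{\left(F \right)} = -12$ ($Q{\left(F \right)} = \left(-3\right) 4 = -12$)
$18 W{\left(136,Q{\left(c{\left(-3 - -3,-2 \right)} \right)} \right)} = 18 \left(-299\right) = -5382$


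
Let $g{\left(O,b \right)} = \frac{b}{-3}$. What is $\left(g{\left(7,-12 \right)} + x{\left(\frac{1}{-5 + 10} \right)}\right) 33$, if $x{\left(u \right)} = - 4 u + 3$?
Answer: $\frac{1023}{5} \approx 204.6$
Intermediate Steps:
$g{\left(O,b \right)} = - \frac{b}{3}$ ($g{\left(O,b \right)} = b \left(- \frac{1}{3}\right) = - \frac{b}{3}$)
$x{\left(u \right)} = 3 - 4 u$
$\left(g{\left(7,-12 \right)} + x{\left(\frac{1}{-5 + 10} \right)}\right) 33 = \left(\left(- \frac{1}{3}\right) \left(-12\right) + \left(3 - \frac{4}{-5 + 10}\right)\right) 33 = \left(4 + \left(3 - \frac{4}{5}\right)\right) 33 = \left(4 + \frac{11}{5}\right) 33 = \frac{31}{5} \cdot 33 = \frac{1023}{5}$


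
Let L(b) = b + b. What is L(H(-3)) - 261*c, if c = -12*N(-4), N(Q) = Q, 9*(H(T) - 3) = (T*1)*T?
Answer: -12520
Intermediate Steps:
H(T) = 3 + T**2/9 (H(T) = 3 + ((T*1)*T)/9 = 3 + (T*T)/9 = 3 + T**2/9)
L(b) = 2*b
c = 48 (c = -12*(-4) = 48)
L(H(-3)) - 261*c = 2*(3 + (1/9)*(-3)**2) - 261*48 = 2*(3 + (1/9)*9) - 12528 = 2*(3 + 1) - 12528 = 2*4 - 12528 = 8 - 12528 = -12520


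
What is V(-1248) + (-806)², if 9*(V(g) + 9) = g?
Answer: 1948465/3 ≈ 6.4949e+5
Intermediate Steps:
V(g) = -9 + g/9
V(-1248) + (-806)² = (-9 + (⅑)*(-1248)) + (-806)² = (-9 - 416/3) + 649636 = -443/3 + 649636 = 1948465/3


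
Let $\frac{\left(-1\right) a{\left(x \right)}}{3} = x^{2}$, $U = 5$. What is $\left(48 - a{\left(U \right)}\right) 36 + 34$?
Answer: $4462$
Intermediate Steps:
$a{\left(x \right)} = - 3 x^{2}$
$\left(48 - a{\left(U \right)}\right) 36 + 34 = \left(48 - - 3 \cdot 5^{2}\right) 36 + 34 = \left(48 - \left(-3\right) 25\right) 36 + 34 = \left(48 - -75\right) 36 + 34 = \left(48 + 75\right) 36 + 34 = 123 \cdot 36 + 34 = 4428 + 34 = 4462$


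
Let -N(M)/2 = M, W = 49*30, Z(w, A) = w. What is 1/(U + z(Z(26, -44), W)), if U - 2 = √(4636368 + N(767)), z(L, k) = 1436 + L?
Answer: -732/1245769 + √4634834/2491538 ≈ 0.00027648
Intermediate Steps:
W = 1470
N(M) = -2*M
U = 2 + √4634834 (U = 2 + √(4636368 - 2*767) = 2 + √(4636368 - 1534) = 2 + √4634834 ≈ 2154.9)
1/(U + z(Z(26, -44), W)) = 1/((2 + √4634834) + (1436 + 26)) = 1/((2 + √4634834) + 1462) = 1/(1464 + √4634834)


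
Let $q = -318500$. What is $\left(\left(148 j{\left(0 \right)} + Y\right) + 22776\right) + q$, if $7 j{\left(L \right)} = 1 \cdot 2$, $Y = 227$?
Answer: $- \frac{2068183}{7} \approx -2.9545 \cdot 10^{5}$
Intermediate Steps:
$j{\left(L \right)} = \frac{2}{7}$ ($j{\left(L \right)} = \frac{1 \cdot 2}{7} = \frac{1}{7} \cdot 2 = \frac{2}{7}$)
$\left(\left(148 j{\left(0 \right)} + Y\right) + 22776\right) + q = \left(\left(148 \cdot \frac{2}{7} + 227\right) + 22776\right) - 318500 = \left(\left(\frac{296}{7} + 227\right) + 22776\right) - 318500 = \left(\frac{1885}{7} + 22776\right) - 318500 = \frac{161317}{7} - 318500 = - \frac{2068183}{7}$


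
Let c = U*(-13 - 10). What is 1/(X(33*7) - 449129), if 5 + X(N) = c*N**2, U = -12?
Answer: 1/14278502 ≈ 7.0035e-8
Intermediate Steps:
c = 276 (c = -12*(-13 - 10) = -12*(-23) = 276)
X(N) = -5 + 276*N**2
1/(X(33*7) - 449129) = 1/((-5 + 276*(33*7)**2) - 449129) = 1/((-5 + 276*231**2) - 449129) = 1/((-5 + 276*53361) - 449129) = 1/((-5 + 14727636) - 449129) = 1/(14727631 - 449129) = 1/14278502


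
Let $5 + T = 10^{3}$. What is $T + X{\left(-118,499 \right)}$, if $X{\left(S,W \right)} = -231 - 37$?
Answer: $727$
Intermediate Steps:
$X{\left(S,W \right)} = -268$ ($X{\left(S,W \right)} = -231 - 37 = -268$)
$T = 995$ ($T = -5 + 10^{3} = -5 + 1000 = 995$)
$T + X{\left(-118,499 \right)} = 995 - 268 = 727$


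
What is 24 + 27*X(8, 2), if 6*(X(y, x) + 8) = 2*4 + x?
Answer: -147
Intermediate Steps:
X(y, x) = -20/3 + x/6 (X(y, x) = -8 + (2*4 + x)/6 = -8 + (8 + x)/6 = -8 + (4/3 + x/6) = -20/3 + x/6)
24 + 27*X(8, 2) = 24 + 27*(-20/3 + (⅙)*2) = 24 + 27*(-20/3 + ⅓) = 24 + 27*(-19/3) = 24 - 171 = -147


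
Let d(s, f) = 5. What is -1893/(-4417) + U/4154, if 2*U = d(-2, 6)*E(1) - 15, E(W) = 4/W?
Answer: 24959/58156 ≈ 0.42917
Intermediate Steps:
U = 5/2 (U = (5*(4/1) - 15)/2 = (5*(4*1) - 15)/2 = (5*4 - 15)/2 = (20 - 15)/2 = (1/2)*5 = 5/2 ≈ 2.5000)
-1893/(-4417) + U/4154 = -1893/(-4417) + (5/2)/4154 = -1893*(-1/4417) + (5/2)*(1/4154) = 3/7 + 5/8308 = 24959/58156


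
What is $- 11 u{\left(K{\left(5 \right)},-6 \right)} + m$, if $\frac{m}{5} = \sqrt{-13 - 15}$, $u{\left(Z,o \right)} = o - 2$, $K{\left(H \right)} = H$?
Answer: $88 + 10 i \sqrt{7} \approx 88.0 + 26.458 i$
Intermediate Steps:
$u{\left(Z,o \right)} = -2 + o$
$m = 10 i \sqrt{7}$ ($m = 5 \sqrt{-13 - 15} = 5 \sqrt{-28} = 5 \cdot 2 i \sqrt{7} = 10 i \sqrt{7} \approx 26.458 i$)
$- 11 u{\left(K{\left(5 \right)},-6 \right)} + m = - 11 \left(-2 - 6\right) + 10 i \sqrt{7} = \left(-11\right) \left(-8\right) + 10 i \sqrt{7} = 88 + 10 i \sqrt{7}$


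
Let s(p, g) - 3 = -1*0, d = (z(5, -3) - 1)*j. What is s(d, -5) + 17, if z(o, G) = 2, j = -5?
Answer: 20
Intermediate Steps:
d = -5 (d = (2 - 1)*(-5) = 1*(-5) = -5)
s(p, g) = 3 (s(p, g) = 3 - 1*0 = 3 + 0 = 3)
s(d, -5) + 17 = 3 + 17 = 20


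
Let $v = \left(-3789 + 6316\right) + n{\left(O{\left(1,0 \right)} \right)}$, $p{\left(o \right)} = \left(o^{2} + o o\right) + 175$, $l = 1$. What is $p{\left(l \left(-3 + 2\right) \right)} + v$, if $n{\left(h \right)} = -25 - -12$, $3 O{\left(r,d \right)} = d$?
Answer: $2691$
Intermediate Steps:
$O{\left(r,d \right)} = \frac{d}{3}$
$n{\left(h \right)} = -13$ ($n{\left(h \right)} = -25 + 12 = -13$)
$p{\left(o \right)} = 175 + 2 o^{2}$ ($p{\left(o \right)} = \left(o^{2} + o^{2}\right) + 175 = 2 o^{2} + 175 = 175 + 2 o^{2}$)
$v = 2514$ ($v = \left(-3789 + 6316\right) - 13 = 2527 - 13 = 2514$)
$p{\left(l \left(-3 + 2\right) \right)} + v = \left(175 + 2 \left(1 \left(-3 + 2\right)\right)^{2}\right) + 2514 = \left(175 + 2 \left(1 \left(-1\right)\right)^{2}\right) + 2514 = \left(175 + 2 \left(-1\right)^{2}\right) + 2514 = \left(175 + 2 \cdot 1\right) + 2514 = \left(175 + 2\right) + 2514 = 177 + 2514 = 2691$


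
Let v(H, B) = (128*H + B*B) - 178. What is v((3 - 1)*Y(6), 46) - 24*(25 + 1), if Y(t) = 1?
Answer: 1570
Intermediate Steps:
v(H, B) = -178 + B² + 128*H (v(H, B) = (128*H + B²) - 178 = (B² + 128*H) - 178 = -178 + B² + 128*H)
v((3 - 1)*Y(6), 46) - 24*(25 + 1) = (-178 + 46² + 128*((3 - 1)*1)) - 24*(25 + 1) = (-178 + 2116 + 128*(2*1)) - 24*26 = (-178 + 2116 + 128*2) - 624 = (-178 + 2116 + 256) - 624 = 2194 - 624 = 1570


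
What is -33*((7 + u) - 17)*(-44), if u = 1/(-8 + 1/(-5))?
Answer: -602580/41 ≈ -14697.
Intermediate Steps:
u = -5/41 (u = 1/(-8 - ⅕) = 1/(-41/5) = -5/41 ≈ -0.12195)
-33*((7 + u) - 17)*(-44) = -33*((7 - 5/41) - 17)*(-44) = -33*(282/41 - 17)*(-44) = -33*(-415/41)*(-44) = (13695/41)*(-44) = -602580/41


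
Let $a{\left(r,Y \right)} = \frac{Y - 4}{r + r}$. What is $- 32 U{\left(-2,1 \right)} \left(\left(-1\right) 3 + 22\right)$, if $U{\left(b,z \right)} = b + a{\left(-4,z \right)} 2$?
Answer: $760$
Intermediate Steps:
$a{\left(r,Y \right)} = \frac{-4 + Y}{2 r}$
$U{\left(b,z \right)} = 1 + b - \frac{z}{4}$ ($U{\left(b,z \right)} = b + \frac{-4 + z}{2 \left(-4\right)} 2 = b + \frac{1}{2} \left(- \frac{1}{4}\right) \left(-4 + z\right) 2 = b + \left(\frac{1}{2} - \frac{z}{8}\right) 2 = b - \left(-1 + \frac{z}{4}\right) = 1 + b - \frac{z}{4}$)
$- 32 U{\left(-2,1 \right)} \left(\left(-1\right) 3 + 22\right) = - 32 \left(1 - 2 - \frac{1}{4}\right) \left(\left(-1\right) 3 + 22\right) = - 32 \left(1 - 2 - \frac{1}{4}\right) \left(-3 + 22\right) = \left(-32\right) \left(- \frac{5}{4}\right) 19 = 40 \cdot 19 = 760$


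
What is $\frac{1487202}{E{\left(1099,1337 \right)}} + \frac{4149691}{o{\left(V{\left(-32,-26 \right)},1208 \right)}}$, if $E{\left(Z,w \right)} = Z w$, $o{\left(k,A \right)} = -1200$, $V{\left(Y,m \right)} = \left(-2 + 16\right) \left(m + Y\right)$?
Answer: $- \frac{6095617774433}{1763235600} \approx -3457.1$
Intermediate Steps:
$V{\left(Y,m \right)} = 14 Y + 14 m$ ($V{\left(Y,m \right)} = 14 \left(Y + m\right) = 14 Y + 14 m$)
$\frac{1487202}{E{\left(1099,1337 \right)}} + \frac{4149691}{o{\left(V{\left(-32,-26 \right)},1208 \right)}} = \frac{1487202}{1099 \cdot 1337} + \frac{4149691}{-1200} = \frac{1487202}{1469363} + 4149691 \left(- \frac{1}{1200}\right) = 1487202 \cdot \frac{1}{1469363} - \frac{4149691}{1200} = \frac{1487202}{1469363} - \frac{4149691}{1200} = - \frac{6095617774433}{1763235600}$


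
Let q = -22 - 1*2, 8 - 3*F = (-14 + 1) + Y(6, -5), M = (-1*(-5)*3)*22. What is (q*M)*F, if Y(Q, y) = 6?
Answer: -39600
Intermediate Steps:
M = 330 (M = (5*3)*22 = 15*22 = 330)
F = 5 (F = 8/3 - ((-14 + 1) + 6)/3 = 8/3 - (-13 + 6)/3 = 8/3 - ⅓*(-7) = 8/3 + 7/3 = 5)
q = -24 (q = -22 - 2 = -24)
(q*M)*F = -24*330*5 = -7920*5 = -39600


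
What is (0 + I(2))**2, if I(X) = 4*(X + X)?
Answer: 256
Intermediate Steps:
I(X) = 8*X (I(X) = 4*(2*X) = 8*X)
(0 + I(2))**2 = (0 + 8*2)**2 = (0 + 16)**2 = 16**2 = 256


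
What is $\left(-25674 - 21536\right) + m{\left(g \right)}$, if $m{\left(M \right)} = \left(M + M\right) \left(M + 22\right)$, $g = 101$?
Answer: $-22364$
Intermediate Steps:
$m{\left(M \right)} = 2 M \left(22 + M\right)$
$\left(-25674 - 21536\right) + m{\left(g \right)} = \left(-25674 - 21536\right) + 2 \cdot 101 \left(22 + 101\right) = -47210 + 2 \cdot 101 \cdot 123 = -47210 + 24846 = -22364$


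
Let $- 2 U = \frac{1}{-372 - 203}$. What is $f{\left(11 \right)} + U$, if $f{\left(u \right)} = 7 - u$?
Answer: $- \frac{4599}{1150} \approx -3.9991$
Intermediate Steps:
$U = \frac{1}{1150}$ ($U = - \frac{1}{2 \left(-372 - 203\right)} = - \frac{1}{2 \left(-575\right)} = \left(- \frac{1}{2}\right) \left(- \frac{1}{575}\right) = \frac{1}{1150} \approx 0.00086956$)
$f{\left(11 \right)} + U = \left(7 - 11\right) + \frac{1}{1150} = -4 + \frac{1}{1150} = - \frac{4599}{1150}$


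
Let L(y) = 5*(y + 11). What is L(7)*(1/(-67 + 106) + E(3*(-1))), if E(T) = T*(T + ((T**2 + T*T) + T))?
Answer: -42090/13 ≈ -3237.7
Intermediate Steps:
E(T) = T*(2*T + 2*T**2) (E(T) = T*(T + ((T**2 + T**2) + T)) = T*(T + (2*T**2 + T)) = T*(T + (T + 2*T**2)) = T*(2*T + 2*T**2))
L(y) = 55 + 5*y (L(y) = 5*(11 + y) = 55 + 5*y)
L(7)*(1/(-67 + 106) + E(3*(-1))) = (55 + 5*7)*(1/(-67 + 106) + 2*(3*(-1))**2*(1 + 3*(-1))) = (55 + 35)*(1/39 + 2*(-3)**2*(1 - 3)) = 90*(1/39 + 2*9*(-2)) = 90*(1/39 - 36) = 90*(-1403/39) = -42090/13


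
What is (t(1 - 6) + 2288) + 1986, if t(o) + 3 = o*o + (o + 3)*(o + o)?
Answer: 4316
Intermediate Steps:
t(o) = -3 + o² + 2*o*(3 + o) (t(o) = -3 + (o*o + (o + 3)*(o + o)) = -3 + (o² + (3 + o)*(2*o)) = -3 + (o² + 2*o*(3 + o)) = -3 + o² + 2*o*(3 + o))
(t(1 - 6) + 2288) + 1986 = ((-3 + 3*(1 - 6)² + 6*(1 - 6)) + 2288) + 1986 = ((-3 + 3*(-5)² + 6*(-5)) + 2288) + 1986 = ((-3 + 3*25 - 30) + 2288) + 1986 = ((-3 + 75 - 30) + 2288) + 1986 = (42 + 2288) + 1986 = 2330 + 1986 = 4316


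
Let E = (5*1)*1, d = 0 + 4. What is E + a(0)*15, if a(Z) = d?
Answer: 65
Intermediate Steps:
d = 4
a(Z) = 4
E = 5 (E = 5*1 = 5)
E + a(0)*15 = 5 + 4*15 = 5 + 60 = 65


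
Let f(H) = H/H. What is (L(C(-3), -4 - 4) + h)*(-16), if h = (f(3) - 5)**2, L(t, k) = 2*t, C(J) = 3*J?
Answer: 32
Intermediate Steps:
f(H) = 1
h = 16 (h = (1 - 5)**2 = (-4)**2 = 16)
(L(C(-3), -4 - 4) + h)*(-16) = (2*(3*(-3)) + 16)*(-16) = (2*(-9) + 16)*(-16) = (-18 + 16)*(-16) = -2*(-16) = 32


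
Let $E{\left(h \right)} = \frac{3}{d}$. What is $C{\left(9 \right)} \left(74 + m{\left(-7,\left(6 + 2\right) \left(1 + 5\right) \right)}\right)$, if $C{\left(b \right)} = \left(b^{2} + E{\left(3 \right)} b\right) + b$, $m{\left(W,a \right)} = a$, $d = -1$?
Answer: $7686$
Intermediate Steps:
$E{\left(h \right)} = -3$ ($E{\left(h \right)} = \frac{3}{-1} = 3 \left(-1\right) = -3$)
$C{\left(b \right)} = b^{2} - 2 b$ ($C{\left(b \right)} = \left(b^{2} - 3 b\right) + b = b^{2} - 2 b$)
$C{\left(9 \right)} \left(74 + m{\left(-7,\left(6 + 2\right) \left(1 + 5\right) \right)}\right) = 9 \left(-2 + 9\right) \left(74 + \left(6 + 2\right) \left(1 + 5\right)\right) = 9 \cdot 7 \left(74 + 8 \cdot 6\right) = 63 \left(74 + 48\right) = 63 \cdot 122 = 7686$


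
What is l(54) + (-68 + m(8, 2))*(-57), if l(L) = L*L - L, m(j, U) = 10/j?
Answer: 26667/4 ≈ 6666.8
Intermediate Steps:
l(L) = L² - L
l(54) + (-68 + m(8, 2))*(-57) = 54*(-1 + 54) + (-68 + 10/8)*(-57) = 54*53 + (-68 + 10*(⅛))*(-57) = 2862 + (-68 + 5/4)*(-57) = 2862 - 267/4*(-57) = 2862 + 15219/4 = 26667/4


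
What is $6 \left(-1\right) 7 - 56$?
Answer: $-98$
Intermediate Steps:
$6 \left(-1\right) 7 - 56 = \left(-6\right) 7 - 56 = -42 - 56 = -98$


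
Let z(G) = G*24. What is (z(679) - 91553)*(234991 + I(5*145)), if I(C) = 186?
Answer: -17698715489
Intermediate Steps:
z(G) = 24*G
(z(679) - 91553)*(234991 + I(5*145)) = (24*679 - 91553)*(234991 + 186) = (16296 - 91553)*235177 = -75257*235177 = -17698715489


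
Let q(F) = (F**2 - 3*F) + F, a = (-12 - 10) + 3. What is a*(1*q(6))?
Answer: -456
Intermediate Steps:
a = -19 (a = -22 + 3 = -19)
q(F) = F**2 - 2*F
a*(1*q(6)) = -19*6*(-2 + 6) = -19*6*4 = -19*24 = -456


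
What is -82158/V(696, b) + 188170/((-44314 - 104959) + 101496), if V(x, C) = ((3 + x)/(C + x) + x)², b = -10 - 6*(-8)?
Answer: -17119409154811942/4167694459249971 ≈ -4.1076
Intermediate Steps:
b = 38 (b = -10 + 48 = 38)
V(x, C) = (x + (3 + x)/(C + x))² (V(x, C) = ((3 + x)/(C + x) + x)² = (x + (3 + x)/(C + x))²)
-82158/V(696, b) + 188170/((-44314 - 104959) + 101496) = -82158*(38 + 696)²/(3 + 696 + 696² + 38*696)² + 188170/((-44314 - 104959) + 101496) = -82158*538756/(3 + 696 + 484416 + 26448)² + 188170/(-149273 + 101496) = -82158/((1/538756)*511563²) + 188170/(-47777) = -82158/((1/538756)*261696702969) + 188170*(-1/47777) = -82158/261696702969/538756 - 188170/47777 = -82158*538756/261696702969 - 188170/47777 = -14754371816/87232234323 - 188170/47777 = -17119409154811942/4167694459249971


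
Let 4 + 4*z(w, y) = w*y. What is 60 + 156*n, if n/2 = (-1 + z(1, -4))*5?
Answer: -4620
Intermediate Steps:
z(w, y) = -1 + w*y/4 (z(w, y) = -1 + (w*y)/4 = -1 + w*y/4)
n = -30 (n = 2*((-1 + (-1 + (¼)*1*(-4)))*5) = 2*((-1 + (-1 - 1))*5) = 2*((-1 - 2)*5) = 2*(-3*5) = 2*(-15) = -30)
60 + 156*n = 60 + 156*(-30) = 60 - 4680 = -4620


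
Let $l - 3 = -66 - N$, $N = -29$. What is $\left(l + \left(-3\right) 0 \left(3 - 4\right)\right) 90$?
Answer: $-3060$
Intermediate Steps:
$l = -34$ ($l = 3 - 37 = -34$)
$\left(l + \left(-3\right) 0 \left(3 - 4\right)\right) 90 = \left(-34 + \left(-3\right) 0 \left(3 - 4\right)\right) 90 = \left(-34 + 0 \left(-1\right)\right) 90 = \left(-34 + 0\right) 90 = \left(-34\right) 90 = -3060$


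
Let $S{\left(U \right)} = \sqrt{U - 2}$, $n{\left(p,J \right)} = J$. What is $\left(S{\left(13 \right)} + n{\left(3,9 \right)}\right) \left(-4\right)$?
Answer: $-36 - 4 \sqrt{11} \approx -49.266$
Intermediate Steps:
$S{\left(U \right)} = \sqrt{-2 + U}$
$\left(S{\left(13 \right)} + n{\left(3,9 \right)}\right) \left(-4\right) = \left(\sqrt{-2 + 13} + 9\right) \left(-4\right) = \left(\sqrt{11} + 9\right) \left(-4\right) = \left(9 + \sqrt{11}\right) \left(-4\right) = -36 - 4 \sqrt{11}$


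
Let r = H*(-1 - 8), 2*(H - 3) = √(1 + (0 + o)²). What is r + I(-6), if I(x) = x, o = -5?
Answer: -33 - 9*√26/2 ≈ -55.946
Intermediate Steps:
H = 3 + √26/2 (H = 3 + √(1 + (0 - 5)²)/2 = 3 + √(1 + (-5)²)/2 = 3 + √(1 + 25)/2 = 3 + √26/2 ≈ 5.5495)
r = -27 - 9*√26/2 (r = (3 + √26/2)*(-1 - 8) = (3 + √26/2)*(-9) = -27 - 9*√26/2 ≈ -49.946)
r + I(-6) = (-27 - 9*√26/2) - 6 = -33 - 9*√26/2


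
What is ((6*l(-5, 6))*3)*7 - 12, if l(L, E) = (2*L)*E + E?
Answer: -6816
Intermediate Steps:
l(L, E) = E + 2*E*L (l(L, E) = 2*E*L + E = E + 2*E*L)
((6*l(-5, 6))*3)*7 - 12 = ((6*(6*(1 + 2*(-5))))*3)*7 - 12 = ((6*(6*(1 - 10)))*3)*7 - 12 = ((6*(6*(-9)))*3)*7 - 12 = ((6*(-54))*3)*7 - 12 = -324*3*7 - 12 = -972*7 - 12 = -6804 - 12 = -6816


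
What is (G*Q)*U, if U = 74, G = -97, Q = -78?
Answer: 559884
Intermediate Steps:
(G*Q)*U = -97*(-78)*74 = 7566*74 = 559884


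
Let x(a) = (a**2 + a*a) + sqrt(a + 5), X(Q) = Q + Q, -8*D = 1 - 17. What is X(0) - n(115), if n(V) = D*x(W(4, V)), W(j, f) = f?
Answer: -52900 - 4*sqrt(30) ≈ -52922.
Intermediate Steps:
D = 2 (D = -(1 - 17)/8 = -1/8*(-16) = 2)
X(Q) = 2*Q
x(a) = sqrt(5 + a) + 2*a**2 (x(a) = (a**2 + a**2) + sqrt(5 + a) = 2*a**2 + sqrt(5 + a) = sqrt(5 + a) + 2*a**2)
n(V) = 2*sqrt(5 + V) + 4*V**2 (n(V) = 2*(sqrt(5 + V) + 2*V**2) = 2*sqrt(5 + V) + 4*V**2)
X(0) - n(115) = 2*0 - (2*sqrt(5 + 115) + 4*115**2) = 0 - (2*sqrt(120) + 4*13225) = 0 - (2*(2*sqrt(30)) + 52900) = 0 - (4*sqrt(30) + 52900) = 0 - (52900 + 4*sqrt(30)) = 0 + (-52900 - 4*sqrt(30)) = -52900 - 4*sqrt(30)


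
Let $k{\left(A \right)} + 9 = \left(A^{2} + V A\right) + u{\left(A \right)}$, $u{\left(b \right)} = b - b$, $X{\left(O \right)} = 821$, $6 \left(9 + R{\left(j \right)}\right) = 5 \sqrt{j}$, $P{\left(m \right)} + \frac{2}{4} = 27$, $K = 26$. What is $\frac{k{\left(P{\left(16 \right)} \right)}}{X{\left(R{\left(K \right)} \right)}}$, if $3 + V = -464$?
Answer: $- \frac{46729}{3284} \approx -14.229$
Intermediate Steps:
$P{\left(m \right)} = \frac{53}{2}$ ($P{\left(m \right)} = - \frac{1}{2} + 27 = \frac{53}{2}$)
$R{\left(j \right)} = -9 + \frac{5 \sqrt{j}}{6}$
$u{\left(b \right)} = 0$
$V = -467$ ($V = -3 - 464 = -467$)
$k{\left(A \right)} = -9 + A^{2} - 467 A$ ($k{\left(A \right)} = -9 + \left(\left(A^{2} - 467 A\right) + 0\right) = -9 + \left(A^{2} - 467 A\right) = -9 + A^{2} - 467 A$)
$\frac{k{\left(P{\left(16 \right)} \right)}}{X{\left(R{\left(K \right)} \right)}} = \frac{-9 + \left(\frac{53}{2}\right)^{2} - \frac{24751}{2}}{821} = \left(-9 + \frac{2809}{4} - \frac{24751}{2}\right) \frac{1}{821} = \left(- \frac{46729}{4}\right) \frac{1}{821} = - \frac{46729}{3284}$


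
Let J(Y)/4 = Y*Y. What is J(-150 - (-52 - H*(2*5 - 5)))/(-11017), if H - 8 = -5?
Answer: -27556/11017 ≈ -2.5012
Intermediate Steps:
H = 3 (H = 8 - 5 = 3)
J(Y) = 4*Y**2 (J(Y) = 4*(Y*Y) = 4*Y**2)
J(-150 - (-52 - H*(2*5 - 5)))/(-11017) = (4*(-150 - (-52 - 3*(2*5 - 5)))**2)/(-11017) = (4*(-150 - (-52 - 3*(10 - 5)))**2)*(-1/11017) = (4*(-150 - (-52 - 3*5))**2)*(-1/11017) = (4*(-150 - (-52 - 1*15))**2)*(-1/11017) = (4*(-150 - (-52 - 15))**2)*(-1/11017) = (4*(-150 - 1*(-67))**2)*(-1/11017) = (4*(-150 + 67)**2)*(-1/11017) = (4*(-83)**2)*(-1/11017) = (4*6889)*(-1/11017) = 27556*(-1/11017) = -27556/11017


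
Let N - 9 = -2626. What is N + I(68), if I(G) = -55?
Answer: -2672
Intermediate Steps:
N = -2617 (N = 9 - 2626 = -2617)
N + I(68) = -2617 - 55 = -2672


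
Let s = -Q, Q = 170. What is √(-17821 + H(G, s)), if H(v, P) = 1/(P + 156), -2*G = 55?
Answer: I*√3492930/14 ≈ 133.5*I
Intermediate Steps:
G = -55/2 (G = -½*55 = -55/2 ≈ -27.500)
s = -170 (s = -1*170 = -170)
H(v, P) = 1/(156 + P)
√(-17821 + H(G, s)) = √(-17821 + 1/(156 - 170)) = √(-17821 + 1/(-14)) = √(-17821 - 1/14) = √(-249495/14) = I*√3492930/14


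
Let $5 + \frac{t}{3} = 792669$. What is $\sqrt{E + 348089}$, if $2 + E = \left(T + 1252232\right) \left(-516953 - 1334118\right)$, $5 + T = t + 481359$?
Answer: $i \sqrt{7610822451951} \approx 2.7588 \cdot 10^{6} i$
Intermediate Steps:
$t = 2377992$ ($t = -15 + 3 \cdot 792669 = -15 + 2378007 = 2377992$)
$T = 2859346$ ($T = -5 + \left(2377992 + 481359\right) = -5 + 2859351 = 2859346$)
$E = -7610822800040$ ($E = -2 + \left(2859346 + 1252232\right) \left(-516953 - 1334118\right) = -2 + 4111578 \left(-1851071\right) = -2 - 7610822800038 = -7610822800040$)
$\sqrt{E + 348089} = \sqrt{-7610822800040 + 348089} = \sqrt{-7610822451951} = i \sqrt{7610822451951}$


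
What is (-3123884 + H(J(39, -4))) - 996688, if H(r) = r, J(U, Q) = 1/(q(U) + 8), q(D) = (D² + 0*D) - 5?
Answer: -6279751727/1524 ≈ -4.1206e+6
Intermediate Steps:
q(D) = -5 + D² (q(D) = (D² + 0) - 5 = D² - 5 = -5 + D²)
J(U, Q) = 1/(3 + U²) (J(U, Q) = 1/((-5 + U²) + 8) = 1/(3 + U²))
(-3123884 + H(J(39, -4))) - 996688 = (-3123884 + 1/(3 + 39²)) - 996688 = (-3123884 + 1/(3 + 1521)) - 996688 = (-3123884 + 1/1524) - 996688 = -4760799215/1524 - 996688 = -6279751727/1524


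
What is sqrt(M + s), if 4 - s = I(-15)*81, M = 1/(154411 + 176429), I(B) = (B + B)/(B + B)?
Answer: I*sqrt(234112300010)/55140 ≈ 8.775*I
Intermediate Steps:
I(B) = 1 (I(B) = (2*B)/((2*B)) = (2*B)*(1/(2*B)) = 1)
M = 1/330840 ≈ 3.0226e-6
s = -77 (s = 4 - 81 = -77)
sqrt(M + s) = sqrt(1/330840 - 77) = sqrt(-25474679/330840) = I*sqrt(234112300010)/55140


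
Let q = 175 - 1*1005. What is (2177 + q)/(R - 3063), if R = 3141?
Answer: 449/26 ≈ 17.269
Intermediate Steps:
q = -830 (q = 175 - 1005 = -830)
(2177 + q)/(R - 3063) = (2177 - 830)/(3141 - 3063) = 1347/78 = 1347*(1/78) = 449/26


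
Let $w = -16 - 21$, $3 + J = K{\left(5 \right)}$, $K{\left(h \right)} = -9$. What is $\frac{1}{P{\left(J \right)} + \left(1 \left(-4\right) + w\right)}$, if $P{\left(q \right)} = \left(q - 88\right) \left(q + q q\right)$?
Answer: $- \frac{1}{13241} \approx -7.5523 \cdot 10^{-5}$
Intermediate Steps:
$J = -12$ ($J = -3 - 9 = -12$)
$w = -37$
$P{\left(q \right)} = \left(-88 + q\right) \left(q + q^{2}\right)$
$\frac{1}{P{\left(J \right)} + \left(1 \left(-4\right) + w\right)} = \frac{1}{- 12 \left(-88 + \left(-12\right)^{2} - -1044\right) + \left(1 \left(-4\right) - 37\right)} = \frac{1}{- 12 \left(-88 + 144 + 1044\right) - 41} = \frac{1}{\left(-12\right) 1100 - 41} = \frac{1}{-13200 - 41} = \frac{1}{-13241} = - \frac{1}{13241}$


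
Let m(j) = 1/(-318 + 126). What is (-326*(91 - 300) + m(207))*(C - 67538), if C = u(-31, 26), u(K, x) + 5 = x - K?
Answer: -441416714161/96 ≈ -4.5981e+9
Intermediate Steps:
m(j) = -1/192 (m(j) = 1/(-192) = -1/192)
u(K, x) = -5 + x - K (u(K, x) = -5 + (x - K) = -5 + x - K)
C = 52 (C = -5 + 26 - 1*(-31) = -5 + 26 + 31 = 52)
(-326*(91 - 300) + m(207))*(C - 67538) = (-326*(91 - 300) - 1/192)*(52 - 67538) = (-326*(-209) - 1/192)*(-67486) = (68134 - 1/192)*(-67486) = (13081727/192)*(-67486) = -441416714161/96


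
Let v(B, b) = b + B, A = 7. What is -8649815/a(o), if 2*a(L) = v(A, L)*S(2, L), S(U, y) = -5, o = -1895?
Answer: -1729963/944 ≈ -1832.6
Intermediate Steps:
v(B, b) = B + b
a(L) = -35/2 - 5*L/2 (a(L) = ((7 + L)*(-5))/2 = (-35 - 5*L)/2 = -35/2 - 5*L/2)
-8649815/a(o) = -8649815/(-35/2 - 5/2*(-1895)) = -8649815/(-35/2 + 9475/2) = -8649815/4720 = -8649815*1/4720 = -1729963/944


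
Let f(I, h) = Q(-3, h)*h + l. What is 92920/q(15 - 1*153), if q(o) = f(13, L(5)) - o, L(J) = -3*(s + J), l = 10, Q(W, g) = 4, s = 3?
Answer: 23230/13 ≈ 1786.9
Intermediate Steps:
L(J) = -9 - 3*J (L(J) = -3*(3 + J) = -9 - 3*J)
f(I, h) = 10 + 4*h (f(I, h) = 4*h + 10 = 10 + 4*h)
q(o) = -86 - o (q(o) = (10 + 4*(-9 - 3*5)) - o = (10 + 4*(-9 - 15)) - o = (10 + 4*(-24)) - o = (10 - 96) - o = -86 - o)
92920/q(15 - 1*153) = 92920/(-86 - (15 - 1*153)) = 92920/(-86 - (15 - 153)) = 92920/(-86 - 1*(-138)) = 92920/(-86 + 138) = 92920/52 = 92920*(1/52) = 23230/13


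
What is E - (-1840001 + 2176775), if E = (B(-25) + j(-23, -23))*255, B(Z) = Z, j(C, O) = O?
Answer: -349014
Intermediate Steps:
E = -12240 (E = (-25 - 23)*255 = -48*255 = -12240)
E - (-1840001 + 2176775) = -12240 - (-1840001 + 2176775) = -12240 - 1*336774 = -12240 - 336774 = -349014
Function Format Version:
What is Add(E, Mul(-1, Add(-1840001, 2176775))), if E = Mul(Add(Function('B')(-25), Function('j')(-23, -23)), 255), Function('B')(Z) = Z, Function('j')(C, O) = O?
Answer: -349014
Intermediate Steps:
E = -12240 (E = Mul(Add(-25, -23), 255) = Mul(-48, 255) = -12240)
Add(E, Mul(-1, Add(-1840001, 2176775))) = Add(-12240, Mul(-1, Add(-1840001, 2176775))) = Add(-12240, Mul(-1, 336774)) = Add(-12240, -336774) = -349014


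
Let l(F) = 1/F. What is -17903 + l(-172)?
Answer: -3079317/172 ≈ -17903.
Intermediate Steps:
-17903 + l(-172) = -17903 + 1/(-172) = -17903 - 1/172 = -3079317/172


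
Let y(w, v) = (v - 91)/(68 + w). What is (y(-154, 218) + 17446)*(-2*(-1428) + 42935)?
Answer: 68696986139/86 ≈ 7.9880e+8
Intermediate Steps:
y(w, v) = (-91 + v)/(68 + w)
(y(-154, 218) + 17446)*(-2*(-1428) + 42935) = ((-91 + 218)/(68 - 154) + 17446)*(-2*(-1428) + 42935) = (127/(-86) + 17446)*(2856 + 42935) = (-1/86*127 + 17446)*45791 = (-127/86 + 17446)*45791 = (1500229/86)*45791 = 68696986139/86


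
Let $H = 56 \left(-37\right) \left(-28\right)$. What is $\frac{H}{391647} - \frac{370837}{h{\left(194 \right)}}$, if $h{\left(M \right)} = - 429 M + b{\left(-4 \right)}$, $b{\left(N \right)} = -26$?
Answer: $\frac{150067146571}{32605396044} \approx 4.6025$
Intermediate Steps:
$H = 58016$ ($H = \left(-2072\right) \left(-28\right) = 58016$)
$h{\left(M \right)} = -26 - 429 M$ ($h{\left(M \right)} = - 429 M - 26 = -26 - 429 M$)
$\frac{H}{391647} - \frac{370837}{h{\left(194 \right)}} = \frac{58016}{391647} - \frac{370837}{-26 - 83226} = 58016 \cdot \frac{1}{391647} - \frac{370837}{-26 - 83226} = \frac{58016}{391647} - \frac{370837}{-83252} = \frac{58016}{391647} - - \frac{370837}{83252} = \frac{58016}{391647} + \frac{370837}{83252} = \frac{150067146571}{32605396044}$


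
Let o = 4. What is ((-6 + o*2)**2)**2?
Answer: 16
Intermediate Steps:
((-6 + o*2)**2)**2 = ((-6 + 4*2)**2)**2 = ((-6 + 8)**2)**2 = (2**2)**2 = 4**2 = 16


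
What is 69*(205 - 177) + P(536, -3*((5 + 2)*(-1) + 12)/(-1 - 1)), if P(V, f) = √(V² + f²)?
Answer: 1932 + √1149409/2 ≈ 2468.1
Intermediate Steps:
69*(205 - 177) + P(536, -3*((5 + 2)*(-1) + 12)/(-1 - 1)) = 69*(205 - 177) + √(536² + (-3*((5 + 2)*(-1) + 12)/(-1 - 1))²) = 69*28 + √(287296 + (-3*(7*(-1) + 12)/(-2))²) = 1932 + √(287296 + (-3*(-7 + 12)*(-1)/2)²) = 1932 + √(287296 + (-15*(-1)/2)²) = 1932 + √(287296 + (-3*(-5/2))²) = 1932 + √(287296 + (15/2)²) = 1932 + √(287296 + 225/4) = 1932 + √(1149409/4) = 1932 + √1149409/2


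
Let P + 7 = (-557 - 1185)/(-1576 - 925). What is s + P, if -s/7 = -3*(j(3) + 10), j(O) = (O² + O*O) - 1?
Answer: 1402302/2501 ≈ 560.70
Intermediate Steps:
j(O) = -1 + 2*O² (j(O) = (O² + O²) - 1 = 2*O² - 1 = -1 + 2*O²)
P = -15765/2501 (P = -7 + (-557 - 1185)/(-1576 - 925) = -7 - 1742/(-2501) = -7 - 1742*(-1/2501) = -7 + 1742/2501 = -15765/2501 ≈ -6.3035)
s = 567 (s = -(-21)*((-1 + 2*3²) + 10) = -(-21)*((-1 + 2*9) + 10) = -(-21)*((-1 + 18) + 10) = -(-21)*(17 + 10) = -(-21)*27 = -7*(-81) = 567)
s + P = 567 - 15765/2501 = 1402302/2501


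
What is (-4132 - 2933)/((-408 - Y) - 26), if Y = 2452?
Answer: 2355/962 ≈ 2.4480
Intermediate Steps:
(-4132 - 2933)/((-408 - Y) - 26) = (-4132 - 2933)/((-408 - 1*2452) - 26) = -7065/((-408 - 2452) - 26) = -7065/(-2860 - 26) = -7065/(-2886) = -7065*(-1/2886) = 2355/962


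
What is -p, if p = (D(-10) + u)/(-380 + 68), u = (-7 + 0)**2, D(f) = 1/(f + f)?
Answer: 979/6240 ≈ 0.15689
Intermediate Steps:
D(f) = 1/(2*f)
u = 49 (u = (-7)**2 = 49)
p = -979/6240 (p = ((1/2)/(-10) + 49)/(-380 + 68) = ((1/2)*(-1/10) + 49)/(-312) = (-1/20 + 49)*(-1/312) = (979/20)*(-1/312) = -979/6240 ≈ -0.15689)
-p = -1*(-979/6240) = 979/6240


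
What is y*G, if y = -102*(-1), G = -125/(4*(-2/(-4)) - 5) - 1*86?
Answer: -4522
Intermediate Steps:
G = -133/3 (G = -125/(4*(-2*(-¼)) - 5) - 86 = -125/(4*(½) - 5) - 86 = -125/(2 - 5) - 86 = -125/(-3) - 86 = -125*(-⅓) - 86 = 125/3 - 86 = -133/3 ≈ -44.333)
y = 102
y*G = 102*(-133/3) = -4522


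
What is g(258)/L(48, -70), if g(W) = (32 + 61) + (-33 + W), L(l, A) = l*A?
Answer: -53/560 ≈ -0.094643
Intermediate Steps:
L(l, A) = A*l
g(W) = 60 + W (g(W) = 93 + (-33 + W) = 60 + W)
g(258)/L(48, -70) = (60 + 258)/((-70*48)) = 318/(-3360) = 318*(-1/3360) = -53/560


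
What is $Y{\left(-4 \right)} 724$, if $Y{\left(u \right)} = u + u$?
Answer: $-5792$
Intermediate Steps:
$Y{\left(u \right)} = 2 u$
$Y{\left(-4 \right)} 724 = 2 \left(-4\right) 724 = \left(-8\right) 724 = -5792$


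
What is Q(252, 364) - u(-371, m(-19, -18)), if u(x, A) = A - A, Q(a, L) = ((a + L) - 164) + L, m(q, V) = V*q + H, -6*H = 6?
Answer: 816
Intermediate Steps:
H = -1 (H = -⅙*6 = -1)
m(q, V) = -1 + V*q (m(q, V) = V*q - 1 = -1 + V*q)
Q(a, L) = -164 + a + 2*L (Q(a, L) = ((L + a) - 164) + L = (-164 + L + a) + L = -164 + a + 2*L)
u(x, A) = 0
Q(252, 364) - u(-371, m(-19, -18)) = (-164 + 252 + 2*364) - 1*0 = (-164 + 252 + 728) + 0 = 816 + 0 = 816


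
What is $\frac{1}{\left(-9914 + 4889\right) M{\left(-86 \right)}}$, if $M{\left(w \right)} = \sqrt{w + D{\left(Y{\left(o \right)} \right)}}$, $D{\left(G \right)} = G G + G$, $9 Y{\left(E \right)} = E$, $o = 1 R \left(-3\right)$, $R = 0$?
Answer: $\frac{i \sqrt{86}}{432150} \approx 2.1459 \cdot 10^{-5} i$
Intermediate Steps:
$o = 0$ ($o = 1 \cdot 0 \left(-3\right) = 0 \left(-3\right) = 0$)
$Y{\left(E \right)} = \frac{E}{9}$
$D{\left(G \right)} = G + G^{2}$ ($D{\left(G \right)} = G^{2} + G = G + G^{2}$)
$M{\left(w \right)} = \sqrt{w}$ ($M{\left(w \right)} = \sqrt{w + \frac{1}{9} \cdot 0 \left(1 + \frac{1}{9} \cdot 0\right)} = \sqrt{w + 0 \left(1 + 0\right)} = \sqrt{w + 0 \cdot 1} = \sqrt{w + 0} = \sqrt{w}$)
$\frac{1}{\left(-9914 + 4889\right) M{\left(-86 \right)}} = \frac{1}{\left(-9914 + 4889\right) \sqrt{-86}} = \frac{1}{\left(-5025\right) i \sqrt{86}} = - \frac{\left(- \frac{1}{86}\right) i \sqrt{86}}{5025} = \frac{i \sqrt{86}}{432150}$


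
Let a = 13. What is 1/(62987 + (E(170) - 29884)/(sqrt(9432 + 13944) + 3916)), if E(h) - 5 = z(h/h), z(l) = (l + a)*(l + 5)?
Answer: 1089627244/68624048098829 - 404*sqrt(1461)/205872144296487 ≈ 1.5878e-5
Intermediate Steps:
z(l) = (5 + l)*(13 + l) (z(l) = (l + 13)*(l + 5) = (13 + l)*(5 + l) = (5 + l)*(13 + l))
E(h) = 89 (E(h) = 5 + (65 + (h/h)**2 + 18*(h/h)) = 5 + (65 + 1**2 + 18*1) = 5 + (65 + 1 + 18) = 5 + 84 = 89)
1/(62987 + (E(170) - 29884)/(sqrt(9432 + 13944) + 3916)) = 1/(62987 + (89 - 29884)/(sqrt(9432 + 13944) + 3916)) = 1/(62987 - 29795/(sqrt(23376) + 3916)) = 1/(62987 - 29795/(4*sqrt(1461) + 3916)) = 1/(62987 - 29795/(3916 + 4*sqrt(1461)))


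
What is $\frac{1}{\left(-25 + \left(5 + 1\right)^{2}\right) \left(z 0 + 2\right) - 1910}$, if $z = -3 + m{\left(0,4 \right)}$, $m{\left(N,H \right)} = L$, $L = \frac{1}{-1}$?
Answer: $- \frac{1}{1888} \approx -0.00052966$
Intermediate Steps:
$L = -1$
$m{\left(N,H \right)} = -1$
$z = -4$ ($z = -3 - 1 = -4$)
$\frac{1}{\left(-25 + \left(5 + 1\right)^{2}\right) \left(z 0 + 2\right) - 1910} = \frac{1}{\left(-25 + \left(5 + 1\right)^{2}\right) \left(\left(-4\right) 0 + 2\right) - 1910} = \frac{1}{\left(-25 + 6^{2}\right) \left(0 + 2\right) - 1910} = \frac{1}{\left(-25 + 36\right) 2 - 1910} = \frac{1}{11 \cdot 2 - 1910} = \frac{1}{22 - 1910} = \frac{1}{-1888} = - \frac{1}{1888}$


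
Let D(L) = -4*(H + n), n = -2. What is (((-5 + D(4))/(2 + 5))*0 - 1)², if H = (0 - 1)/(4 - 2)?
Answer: 1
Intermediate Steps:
H = -½ (H = -1/2 = -1*½ = -½ ≈ -0.50000)
D(L) = 10 (D(L) = -4*(-½ - 2) = -4*(-5/2) = 10)
(((-5 + D(4))/(2 + 5))*0 - 1)² = (((-5 + 10)/(2 + 5))*0 - 1)² = ((5/7)*0 - 1)² = (0 - 1)² = (-1)² = 1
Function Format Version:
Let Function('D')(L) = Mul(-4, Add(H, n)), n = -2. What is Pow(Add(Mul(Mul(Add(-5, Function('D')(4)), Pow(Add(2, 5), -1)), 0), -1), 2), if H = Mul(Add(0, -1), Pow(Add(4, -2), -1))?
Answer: 1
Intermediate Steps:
H = Rational(-1, 2) (H = Mul(-1, Pow(2, -1)) = Mul(-1, Rational(1, 2)) = Rational(-1, 2) ≈ -0.50000)
Function('D')(L) = 10 (Function('D')(L) = Mul(-4, Add(Rational(-1, 2), -2)) = Mul(-4, Rational(-5, 2)) = 10)
Pow(Add(Mul(Mul(Add(-5, Function('D')(4)), Pow(Add(2, 5), -1)), 0), -1), 2) = Pow(Add(Mul(Mul(Add(-5, 10), Pow(Add(2, 5), -1)), 0), -1), 2) = Pow(Add(Mul(Mul(5, Pow(7, -1)), 0), -1), 2) = Pow(Add(Mul(Mul(5, Rational(1, 7)), 0), -1), 2) = Pow(Add(Mul(Rational(5, 7), 0), -1), 2) = Pow(Add(0, -1), 2) = Pow(-1, 2) = 1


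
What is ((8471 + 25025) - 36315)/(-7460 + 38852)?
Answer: -2819/31392 ≈ -0.089800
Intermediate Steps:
((8471 + 25025) - 36315)/(-7460 + 38852) = (33496 - 36315)/31392 = -2819*1/31392 = -2819/31392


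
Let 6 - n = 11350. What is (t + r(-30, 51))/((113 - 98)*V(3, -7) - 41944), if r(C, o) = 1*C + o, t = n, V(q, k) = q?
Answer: 871/3223 ≈ 0.27025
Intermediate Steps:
n = -11344 (n = 6 - 1*11350 = 6 - 11350 = -11344)
t = -11344
r(C, o) = C + o
(t + r(-30, 51))/((113 - 98)*V(3, -7) - 41944) = (-11344 + (-30 + 51))/((113 - 98)*3 - 41944) = (-11344 + 21)/(15*3 - 41944) = -11323/(45 - 41944) = -11323/(-41899) = -11323*(-1/41899) = 871/3223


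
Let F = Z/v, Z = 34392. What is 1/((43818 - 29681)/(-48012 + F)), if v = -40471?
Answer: -1943128044/572138527 ≈ -3.3963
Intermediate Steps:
F = -34392/40471 (F = 34392/(-40471) = 34392*(-1/40471) = -34392/40471 ≈ -0.84979)
1/((43818 - 29681)/(-48012 + F)) = 1/((43818 - 29681)/(-48012 - 34392/40471)) = 1/(14137/(-1943128044/40471)) = 1/(14137*(-40471/1943128044)) = 1/(-572138527/1943128044) = -1943128044/572138527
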